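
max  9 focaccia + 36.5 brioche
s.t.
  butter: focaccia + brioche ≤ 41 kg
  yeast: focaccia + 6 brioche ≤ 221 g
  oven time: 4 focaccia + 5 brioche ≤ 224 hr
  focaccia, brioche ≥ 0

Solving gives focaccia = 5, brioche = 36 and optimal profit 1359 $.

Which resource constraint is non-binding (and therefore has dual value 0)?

butter: 41/41 (binding)
yeast: 221/221 (binding)
oven time: 200/224 (slack 24)
By complementary slackness, a constraint with positive slack has shadow price 0 → oven time.

oven time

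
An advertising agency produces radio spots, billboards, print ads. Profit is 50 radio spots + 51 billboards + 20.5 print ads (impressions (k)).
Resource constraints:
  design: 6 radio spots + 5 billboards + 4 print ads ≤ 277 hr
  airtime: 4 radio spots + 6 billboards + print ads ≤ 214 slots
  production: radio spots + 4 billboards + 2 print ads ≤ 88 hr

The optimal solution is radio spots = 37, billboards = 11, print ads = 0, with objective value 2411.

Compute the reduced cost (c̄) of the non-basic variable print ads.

-7

Binding: design and airtime. Non-binding: production (7 unused).
By complementary slackness, y = 0 for the non-binding constraint.
From A_Bᵀ y = c: 6·y_design + 4·y_airtime = 50; 5·y_design + 6·y_airtime = 51.
This yields shadow prices y_design = 6, y_airtime = 3.5.
Reduced cost of print ads: c₃ − yᵀa₃ = 20.5 − (6·4 + 3.5·1) = 20.5 − 27.5 = -7.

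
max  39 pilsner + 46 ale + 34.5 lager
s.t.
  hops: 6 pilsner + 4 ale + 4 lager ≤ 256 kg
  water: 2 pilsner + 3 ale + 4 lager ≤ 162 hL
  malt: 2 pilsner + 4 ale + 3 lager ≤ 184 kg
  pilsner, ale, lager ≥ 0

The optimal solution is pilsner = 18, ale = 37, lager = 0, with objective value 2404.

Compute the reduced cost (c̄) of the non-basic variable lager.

-4

Check each constraint at x*: hops 256/256 (tight); water 147/162 (slack 15); malt 184/184 (tight).
Slack constraints have shadow price 0 (complementary slackness).
From A_Bᵀ y = c: 6·y_hops + 2·y_malt = 39; 4·y_hops + 4·y_malt = 46.
Solving: y_hops = 4, y_malt = 7.5.
Reduced cost of lager: c₃ − yᵀa₃ = 34.5 − (4·4 + 7.5·3) = 34.5 − 38.5 = -4.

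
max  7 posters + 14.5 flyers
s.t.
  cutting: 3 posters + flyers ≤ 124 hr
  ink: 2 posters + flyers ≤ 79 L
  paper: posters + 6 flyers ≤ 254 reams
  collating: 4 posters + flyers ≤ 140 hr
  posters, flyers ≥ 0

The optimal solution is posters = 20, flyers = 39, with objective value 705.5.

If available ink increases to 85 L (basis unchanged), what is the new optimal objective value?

720.5

Check each constraint at x*: cutting 99/124 (slack 25); ink 79/79 (tight); paper 254/254 (tight); collating 119/140 (slack 21).
By complementary slackness, y = 0 for the non-binding constraints.
From A_Bᵀ y = c: 2·y_ink + 1·y_paper = 7; 1·y_ink + 6·y_paper = 14.5.
This yields shadow prices y_ink = 2.5, y_paper = 2.
Δz = y_ink·Δb = 2.5 × (6) = 15, so new z* = 705.5 + 15 = 720.5.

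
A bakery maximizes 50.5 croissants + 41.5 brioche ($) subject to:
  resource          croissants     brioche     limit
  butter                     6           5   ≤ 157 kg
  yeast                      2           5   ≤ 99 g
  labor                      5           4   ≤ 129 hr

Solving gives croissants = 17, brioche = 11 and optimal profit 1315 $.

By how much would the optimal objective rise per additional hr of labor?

3.5

Binding: butter and labor. Non-binding: yeast (10 unused).
By complementary slackness, y = 0 for the non-binding constraint.
From A_Bᵀ y = c: 6·y_butter + 5·y_labor = 50.5; 5·y_butter + 4·y_labor = 41.5.
→ y_butter = 5.5 and y_labor = 3.5.
Shadow price of labor = 3.5.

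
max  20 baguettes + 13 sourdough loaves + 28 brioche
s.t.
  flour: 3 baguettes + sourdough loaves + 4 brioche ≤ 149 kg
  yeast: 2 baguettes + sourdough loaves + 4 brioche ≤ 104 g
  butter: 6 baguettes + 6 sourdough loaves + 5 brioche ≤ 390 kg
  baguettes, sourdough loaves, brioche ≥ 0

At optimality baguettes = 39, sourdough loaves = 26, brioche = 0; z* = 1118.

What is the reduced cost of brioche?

Check each constraint at x*: flour 143/149 (slack 6); yeast 104/104 (tight); butter 390/390 (tight).
Slack constraints have shadow price 0 (complementary slackness).
Dual feasibility on the basic columns requires 2·y_yeast + 6·y_butter = 20, 1·y_yeast + 6·y_butter = 13.
→ y_yeast = 7 and y_butter = 1.
Reduced cost of brioche: c₃ − yᵀa₃ = 28 − (7·4 + 1·5) = 28 − 33 = -5.

-5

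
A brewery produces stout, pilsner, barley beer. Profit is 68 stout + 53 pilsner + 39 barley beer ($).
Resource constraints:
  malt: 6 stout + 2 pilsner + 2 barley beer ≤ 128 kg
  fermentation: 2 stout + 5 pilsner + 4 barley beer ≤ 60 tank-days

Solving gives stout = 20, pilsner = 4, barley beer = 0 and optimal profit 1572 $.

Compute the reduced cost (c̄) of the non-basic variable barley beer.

-7

Check each constraint at x*: malt 128/128 (tight); fermentation 60/60 (tight).
From A_Bᵀ y = c: 6·y_malt + 2·y_fermentation = 68; 2·y_malt + 5·y_fermentation = 53.
Solving: y_malt = 9, y_fermentation = 7.
Reduced cost of barley beer: c₃ − yᵀa₃ = 39 − (9·2 + 7·4) = 39 − 46 = -7.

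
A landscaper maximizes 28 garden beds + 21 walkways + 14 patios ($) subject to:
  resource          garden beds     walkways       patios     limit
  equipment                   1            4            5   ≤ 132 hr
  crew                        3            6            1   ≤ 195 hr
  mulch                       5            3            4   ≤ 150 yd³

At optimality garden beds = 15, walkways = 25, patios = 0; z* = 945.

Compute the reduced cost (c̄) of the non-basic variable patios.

-7

Binding: crew and mulch. Non-binding: equipment (17 unused).
Slack constraints have shadow price 0 (complementary slackness).
From A_Bᵀ y = c: 3·y_crew + 5·y_mulch = 28; 6·y_crew + 3·y_mulch = 21.
→ y_crew = 1 and y_mulch = 5.
Reduced cost of patios: c₃ − yᵀa₃ = 14 − (1·1 + 5·4) = 14 − 21 = -7.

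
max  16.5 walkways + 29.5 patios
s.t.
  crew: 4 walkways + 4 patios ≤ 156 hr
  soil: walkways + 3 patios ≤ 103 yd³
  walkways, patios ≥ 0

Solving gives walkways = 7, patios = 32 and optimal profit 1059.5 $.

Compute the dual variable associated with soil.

6.5

Check each constraint at x*: crew 156/156 (tight); soil 103/103 (tight).
The binding rows give the dual system: 4·y_crew + 1·y_soil = 16.5 and 4·y_crew + 3·y_soil = 29.5.
Solving: y_crew = 2.5, y_soil = 6.5.
Shadow price of soil = 6.5.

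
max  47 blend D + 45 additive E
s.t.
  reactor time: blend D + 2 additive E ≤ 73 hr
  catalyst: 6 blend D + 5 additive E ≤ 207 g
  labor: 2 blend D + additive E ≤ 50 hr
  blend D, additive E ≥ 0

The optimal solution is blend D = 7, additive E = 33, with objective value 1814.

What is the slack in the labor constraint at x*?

labor used = 2·7 + 1·33 = 47; slack = 50 − 47 = 3.

3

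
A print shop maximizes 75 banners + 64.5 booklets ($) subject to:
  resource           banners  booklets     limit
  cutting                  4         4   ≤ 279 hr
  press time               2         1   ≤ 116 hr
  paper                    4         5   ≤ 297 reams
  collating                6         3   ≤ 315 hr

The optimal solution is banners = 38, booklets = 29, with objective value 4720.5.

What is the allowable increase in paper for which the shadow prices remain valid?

Binding constraints: paper, collating. The basis is B = [[4,5],[6,3]] with det -18.
Per unit increase in paper, x* moves by d = (-0.1667, 0.3333).
The basis stays optimal until cutting becomes binding; allowable increase = 16.5 reams.

16.5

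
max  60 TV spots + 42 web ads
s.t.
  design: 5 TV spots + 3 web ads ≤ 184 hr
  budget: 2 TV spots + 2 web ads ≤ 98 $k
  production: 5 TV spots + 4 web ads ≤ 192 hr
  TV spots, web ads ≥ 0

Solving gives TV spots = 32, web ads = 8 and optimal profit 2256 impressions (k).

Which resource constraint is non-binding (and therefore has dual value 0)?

budget

design: 184/184 (binding)
budget: 80/98 (slack 18)
production: 192/192 (binding)
By complementary slackness, a constraint with positive slack has shadow price 0 → budget.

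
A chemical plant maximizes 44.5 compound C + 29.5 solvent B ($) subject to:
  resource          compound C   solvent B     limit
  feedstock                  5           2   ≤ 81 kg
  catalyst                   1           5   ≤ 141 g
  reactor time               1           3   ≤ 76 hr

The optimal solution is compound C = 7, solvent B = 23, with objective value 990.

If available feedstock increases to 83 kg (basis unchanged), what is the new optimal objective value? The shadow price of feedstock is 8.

Δb = 2, so new z* = 990 + (8)·(2) = 990 + 16 = 1006.

1006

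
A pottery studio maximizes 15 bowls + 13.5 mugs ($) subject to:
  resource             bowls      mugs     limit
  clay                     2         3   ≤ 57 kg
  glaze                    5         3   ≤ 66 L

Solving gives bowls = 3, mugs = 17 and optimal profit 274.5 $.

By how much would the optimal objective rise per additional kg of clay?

2.5

At the optimum: clay uses 57 of 57 (binding); glaze uses 66 of 66 (binding).
Dual feasibility on the basic columns requires 2·y_clay + 5·y_glaze = 15, 3·y_clay + 3·y_glaze = 13.5.
This yields shadow prices y_clay = 2.5, y_glaze = 2.
Shadow price of clay = 2.5.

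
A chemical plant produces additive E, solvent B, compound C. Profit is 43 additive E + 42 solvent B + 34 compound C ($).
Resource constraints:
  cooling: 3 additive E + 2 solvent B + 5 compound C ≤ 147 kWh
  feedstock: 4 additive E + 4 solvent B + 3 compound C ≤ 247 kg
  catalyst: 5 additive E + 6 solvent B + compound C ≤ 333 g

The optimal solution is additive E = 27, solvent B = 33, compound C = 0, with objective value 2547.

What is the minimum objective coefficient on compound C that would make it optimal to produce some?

35

Binding: cooling and catalyst. Non-binding: feedstock (7 unused).
By complementary slackness, y = 0 for the non-binding constraint.
The binding rows give the dual system: 3·y_cooling + 5·y_catalyst = 43 and 2·y_cooling + 6·y_catalyst = 42.
Solving: y_cooling = 6, y_catalyst = 5.
compound C enters the basis when its profit ≥ yᵀa₃ = 6·5 + 5·1 = 35.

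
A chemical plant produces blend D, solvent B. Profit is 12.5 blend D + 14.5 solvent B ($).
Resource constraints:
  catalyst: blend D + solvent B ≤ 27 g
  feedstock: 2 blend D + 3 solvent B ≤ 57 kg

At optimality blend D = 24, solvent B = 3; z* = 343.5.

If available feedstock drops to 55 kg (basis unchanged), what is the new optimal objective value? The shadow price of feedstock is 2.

339.5

Δb = -2, so new z* = 343.5 + (2)·(-2) = 343.5 − 4 = 339.5.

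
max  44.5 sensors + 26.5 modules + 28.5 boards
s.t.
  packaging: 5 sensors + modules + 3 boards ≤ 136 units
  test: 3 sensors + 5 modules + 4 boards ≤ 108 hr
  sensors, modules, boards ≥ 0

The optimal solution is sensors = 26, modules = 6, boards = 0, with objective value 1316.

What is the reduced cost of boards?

-7

At the optimum: packaging uses 136 of 136 (binding); test uses 108 of 108 (binding).
From A_Bᵀ y = c: 5·y_packaging + 3·y_test = 44.5; 1·y_packaging + 5·y_test = 26.5.
This yields shadow prices y_packaging = 6.5, y_test = 4.
Reduced cost of boards: c₃ − yᵀa₃ = 28.5 − (6.5·3 + 4·4) = 28.5 − 35.5 = -7.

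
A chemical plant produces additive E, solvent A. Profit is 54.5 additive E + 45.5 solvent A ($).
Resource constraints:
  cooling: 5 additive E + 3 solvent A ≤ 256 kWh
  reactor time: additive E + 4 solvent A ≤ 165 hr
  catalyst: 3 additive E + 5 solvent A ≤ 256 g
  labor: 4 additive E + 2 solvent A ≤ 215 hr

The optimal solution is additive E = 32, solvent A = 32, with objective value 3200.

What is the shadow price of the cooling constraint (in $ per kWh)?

8.5

At the optimum: cooling uses 256 of 256 (binding); reactor time uses 160 of 165 (slack = 5); catalyst uses 256 of 256 (binding); labor uses 192 of 215 (slack = 23).
By complementary slackness, y = 0 for the non-binding constraints.
Dual feasibility on the basic columns requires 5·y_cooling + 3·y_catalyst = 54.5, 3·y_cooling + 5·y_catalyst = 45.5.
Solving: y_cooling = 8.5, y_catalyst = 4.
Shadow price of cooling = 8.5.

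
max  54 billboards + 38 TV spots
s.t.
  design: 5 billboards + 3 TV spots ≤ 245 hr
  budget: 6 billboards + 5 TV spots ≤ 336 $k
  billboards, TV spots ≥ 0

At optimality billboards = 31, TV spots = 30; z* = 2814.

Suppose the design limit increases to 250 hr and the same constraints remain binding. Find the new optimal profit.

2844

At the optimum: design uses 245 of 245 (binding); budget uses 336 of 336 (binding).
Dual feasibility on the basic columns requires 5·y_design + 6·y_budget = 54, 3·y_design + 5·y_budget = 38.
This yields shadow prices y_design = 6, y_budget = 4.
Δz = y_design·Δb = 6 × (5) = 30, so new z* = 2814 + 30 = 2844.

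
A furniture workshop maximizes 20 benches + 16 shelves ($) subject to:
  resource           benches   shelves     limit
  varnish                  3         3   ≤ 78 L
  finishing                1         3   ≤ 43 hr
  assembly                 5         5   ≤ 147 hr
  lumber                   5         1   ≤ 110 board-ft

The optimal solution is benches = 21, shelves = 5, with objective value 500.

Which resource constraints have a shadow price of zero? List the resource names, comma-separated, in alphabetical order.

assembly, finishing

varnish: 78/78 (binding)
finishing: 36/43 (slack 7)
assembly: 130/147 (slack 17)
lumber: 110/110 (binding)
By complementary slackness, a constraint with positive slack has shadow price 0 → assembly, finishing.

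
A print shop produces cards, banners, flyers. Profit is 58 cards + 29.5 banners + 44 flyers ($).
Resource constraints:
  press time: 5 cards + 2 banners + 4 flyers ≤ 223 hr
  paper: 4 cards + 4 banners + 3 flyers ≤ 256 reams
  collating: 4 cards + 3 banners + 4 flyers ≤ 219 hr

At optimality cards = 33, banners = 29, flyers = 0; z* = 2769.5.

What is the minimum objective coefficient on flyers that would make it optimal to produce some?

50

Binding: press time and collating. Non-binding: paper (8 unused).
Since paper is not tight, its dual is 0.
Dual feasibility on the basic columns requires 5·y_press time + 4·y_collating = 58, 2·y_press time + 3·y_collating = 29.5.
→ y_press time = 8 and y_collating = 4.5.
flyers enters the basis when its profit ≥ yᵀa₃ = 8·4 + 4.5·4 = 50.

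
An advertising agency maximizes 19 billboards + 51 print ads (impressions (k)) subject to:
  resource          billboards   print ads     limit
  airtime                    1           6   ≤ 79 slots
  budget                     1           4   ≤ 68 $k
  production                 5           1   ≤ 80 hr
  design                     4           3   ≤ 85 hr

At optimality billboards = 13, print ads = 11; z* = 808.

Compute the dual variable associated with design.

At the optimum: airtime uses 79 of 79 (binding); budget uses 57 of 68 (slack = 11); production uses 76 of 80 (slack = 4); design uses 85 of 85 (binding).
Slack constraints have shadow price 0 (complementary slackness).
Dual feasibility on the basic columns requires 1·y_airtime + 4·y_design = 19, 6·y_airtime + 3·y_design = 51.
Solving: y_airtime = 7, y_design = 3.
Shadow price of design = 3.

3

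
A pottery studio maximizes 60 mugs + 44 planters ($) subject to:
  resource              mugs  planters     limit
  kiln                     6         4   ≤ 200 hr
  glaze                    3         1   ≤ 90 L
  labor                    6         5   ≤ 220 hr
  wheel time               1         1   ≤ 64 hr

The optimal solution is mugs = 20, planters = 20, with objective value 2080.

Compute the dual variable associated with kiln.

6

Check each constraint at x*: kiln 200/200 (tight); glaze 80/90 (slack 10); labor 220/220 (tight); wheel time 40/64 (slack 24).
Since glaze, wheel time are not tight, their duals are 0.
Dual feasibility on the basic columns requires 6·y_kiln + 6·y_labor = 60, 4·y_kiln + 5·y_labor = 44.
→ y_kiln = 6 and y_labor = 4.
Shadow price of kiln = 6.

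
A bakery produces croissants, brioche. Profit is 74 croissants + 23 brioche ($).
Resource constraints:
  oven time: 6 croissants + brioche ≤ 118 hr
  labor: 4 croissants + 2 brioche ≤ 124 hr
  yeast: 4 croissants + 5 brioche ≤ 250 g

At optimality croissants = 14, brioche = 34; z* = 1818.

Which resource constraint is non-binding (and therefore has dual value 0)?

oven time: 118/118 (binding)
labor: 124/124 (binding)
yeast: 226/250 (slack 24)
By complementary slackness, a constraint with positive slack has shadow price 0 → yeast.

yeast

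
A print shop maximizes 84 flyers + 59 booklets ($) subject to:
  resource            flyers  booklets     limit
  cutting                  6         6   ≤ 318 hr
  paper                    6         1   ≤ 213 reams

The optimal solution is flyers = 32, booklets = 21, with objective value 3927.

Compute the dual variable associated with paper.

Check each constraint at x*: cutting 318/318 (tight); paper 213/213 (tight).
From A_Bᵀ y = c: 6·y_cutting + 6·y_paper = 84; 6·y_cutting + 1·y_paper = 59.
Solving: y_cutting = 9, y_paper = 5.
Shadow price of paper = 5.

5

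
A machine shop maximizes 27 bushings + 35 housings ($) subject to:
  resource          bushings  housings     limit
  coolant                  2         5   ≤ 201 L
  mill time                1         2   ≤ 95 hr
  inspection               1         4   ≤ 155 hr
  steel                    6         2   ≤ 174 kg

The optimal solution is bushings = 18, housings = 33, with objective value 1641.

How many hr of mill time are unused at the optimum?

mill time used = 1·18 + 2·33 = 84; slack = 95 − 84 = 11.

11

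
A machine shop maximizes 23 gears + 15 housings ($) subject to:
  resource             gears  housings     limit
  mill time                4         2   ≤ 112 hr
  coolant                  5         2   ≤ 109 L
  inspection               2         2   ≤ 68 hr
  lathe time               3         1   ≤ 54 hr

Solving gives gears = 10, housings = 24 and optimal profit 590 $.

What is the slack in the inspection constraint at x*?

inspection used = 2·10 + 2·24 = 68; slack = 68 − 68 = 0.

0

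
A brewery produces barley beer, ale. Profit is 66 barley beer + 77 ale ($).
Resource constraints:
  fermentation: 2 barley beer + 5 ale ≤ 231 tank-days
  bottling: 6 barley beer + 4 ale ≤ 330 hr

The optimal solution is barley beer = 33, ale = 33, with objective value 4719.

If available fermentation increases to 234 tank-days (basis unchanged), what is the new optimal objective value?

4746

Both fermentation and bottling are binding at x*.
From A_Bᵀ y = c: 2·y_fermentation + 6·y_bottling = 66; 5·y_fermentation + 4·y_bottling = 77.
This yields shadow prices y_fermentation = 9, y_bottling = 8.
Δz = y_fermentation·Δb = 9 × (3) = 27, so new z* = 4719 + 27 = 4746.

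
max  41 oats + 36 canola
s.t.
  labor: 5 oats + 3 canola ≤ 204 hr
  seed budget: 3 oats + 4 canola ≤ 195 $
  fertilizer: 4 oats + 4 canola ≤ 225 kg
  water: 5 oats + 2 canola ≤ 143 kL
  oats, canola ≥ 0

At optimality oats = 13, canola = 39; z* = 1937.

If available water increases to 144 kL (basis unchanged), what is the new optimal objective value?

Binding: seed budget and water. Non-binding: labor (22 unused), fertilizer (17 unused).
Since labor, fertilizer are not tight, their duals are 0.
Dual feasibility on the basic columns requires 3·y_seed budget + 5·y_water = 41, 4·y_seed budget + 2·y_water = 36.
→ y_seed budget = 7 and y_water = 4.
Δz = y_water·Δb = 4 × (1) = 4, so new z* = 1937 + 4 = 1941.

1941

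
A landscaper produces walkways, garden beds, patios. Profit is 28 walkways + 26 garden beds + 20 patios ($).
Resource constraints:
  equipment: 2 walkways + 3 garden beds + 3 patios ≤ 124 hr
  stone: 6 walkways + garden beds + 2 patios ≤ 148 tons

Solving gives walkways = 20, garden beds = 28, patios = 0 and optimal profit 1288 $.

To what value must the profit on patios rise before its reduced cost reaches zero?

Both equipment and stone are binding at x*.
Dual feasibility on the basic columns requires 2·y_equipment + 6·y_stone = 28, 3·y_equipment + 1·y_stone = 26.
→ y_equipment = 8 and y_stone = 2.
patios enters the basis when its profit ≥ yᵀa₃ = 8·3 + 2·2 = 28.

28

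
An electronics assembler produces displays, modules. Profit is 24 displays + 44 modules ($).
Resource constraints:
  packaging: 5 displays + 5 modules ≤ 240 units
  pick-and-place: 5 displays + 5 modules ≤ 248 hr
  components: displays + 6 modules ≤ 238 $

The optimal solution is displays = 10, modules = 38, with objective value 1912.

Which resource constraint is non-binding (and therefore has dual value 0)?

packaging: 240/240 (binding)
pick-and-place: 240/248 (slack 8)
components: 238/238 (binding)
By complementary slackness, a constraint with positive slack has shadow price 0 → pick-and-place.

pick-and-place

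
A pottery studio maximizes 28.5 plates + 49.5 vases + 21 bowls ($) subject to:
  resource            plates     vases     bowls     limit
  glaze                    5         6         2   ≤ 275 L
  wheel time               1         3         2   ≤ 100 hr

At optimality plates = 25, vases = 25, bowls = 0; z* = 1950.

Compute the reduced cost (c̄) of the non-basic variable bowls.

-4

Both glaze and wheel time are binding at x*.
From A_Bᵀ y = c: 5·y_glaze + 1·y_wheel time = 28.5; 6·y_glaze + 3·y_wheel time = 49.5.
→ y_glaze = 4 and y_wheel time = 8.5.
Reduced cost of bowls: c₃ − yᵀa₃ = 21 − (4·2 + 8.5·2) = 21 − 25 = -4.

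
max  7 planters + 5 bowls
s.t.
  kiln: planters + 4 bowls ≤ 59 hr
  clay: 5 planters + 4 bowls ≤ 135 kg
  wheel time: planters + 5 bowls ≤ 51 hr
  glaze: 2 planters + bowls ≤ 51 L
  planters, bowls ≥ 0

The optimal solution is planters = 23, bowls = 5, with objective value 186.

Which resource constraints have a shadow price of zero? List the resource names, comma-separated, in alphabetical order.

kiln: 43/59 (slack 16)
clay: 135/135 (binding)
wheel time: 48/51 (slack 3)
glaze: 51/51 (binding)
By complementary slackness, a constraint with positive slack has shadow price 0 → kiln, wheel time.

kiln, wheel time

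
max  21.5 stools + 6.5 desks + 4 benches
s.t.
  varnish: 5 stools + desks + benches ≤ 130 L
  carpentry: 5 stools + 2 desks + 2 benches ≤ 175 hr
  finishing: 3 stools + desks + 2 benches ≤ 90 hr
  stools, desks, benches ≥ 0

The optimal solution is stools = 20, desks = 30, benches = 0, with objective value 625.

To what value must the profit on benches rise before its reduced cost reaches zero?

Binding: varnish and finishing. Non-binding: carpentry (15 unused).
By complementary slackness, y = 0 for the non-binding constraint.
Dual feasibility on the basic columns requires 5·y_varnish + 3·y_finishing = 21.5, 1·y_varnish + 1·y_finishing = 6.5.
This yields shadow prices y_varnish = 1, y_finishing = 5.5.
benches enters the basis when its profit ≥ yᵀa₃ = 1·1 + 5.5·2 = 12.

12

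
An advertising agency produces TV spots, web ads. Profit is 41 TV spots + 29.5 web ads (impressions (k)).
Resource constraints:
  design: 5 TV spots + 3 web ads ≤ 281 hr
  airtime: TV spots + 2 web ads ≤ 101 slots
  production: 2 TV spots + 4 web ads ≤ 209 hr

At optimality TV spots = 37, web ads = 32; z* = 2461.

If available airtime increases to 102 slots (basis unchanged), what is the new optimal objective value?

Check each constraint at x*: design 281/281 (tight); airtime 101/101 (tight); production 202/209 (slack 7).
Slack constraints have shadow price 0 (complementary slackness).
From A_Bᵀ y = c: 5·y_design + 1·y_airtime = 41; 3·y_design + 2·y_airtime = 29.5.
→ y_design = 7.5 and y_airtime = 3.5.
Δz = y_airtime·Δb = 3.5 × (1) = 3.5, so new z* = 2461 + 3.5 = 2464.5.

2464.5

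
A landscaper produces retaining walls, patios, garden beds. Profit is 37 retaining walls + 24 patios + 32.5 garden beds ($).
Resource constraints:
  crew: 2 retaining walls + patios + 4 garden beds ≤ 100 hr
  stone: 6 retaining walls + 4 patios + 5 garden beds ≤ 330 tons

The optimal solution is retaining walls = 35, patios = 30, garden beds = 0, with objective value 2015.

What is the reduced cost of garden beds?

Check each constraint at x*: crew 100/100 (tight); stone 330/330 (tight).
The binding rows give the dual system: 2·y_crew + 6·y_stone = 37 and 1·y_crew + 4·y_stone = 24.
Solving: y_crew = 2, y_stone = 5.5.
Reduced cost of garden beds: c₃ − yᵀa₃ = 32.5 − (2·4 + 5.5·5) = 32.5 − 35.5 = -3.

-3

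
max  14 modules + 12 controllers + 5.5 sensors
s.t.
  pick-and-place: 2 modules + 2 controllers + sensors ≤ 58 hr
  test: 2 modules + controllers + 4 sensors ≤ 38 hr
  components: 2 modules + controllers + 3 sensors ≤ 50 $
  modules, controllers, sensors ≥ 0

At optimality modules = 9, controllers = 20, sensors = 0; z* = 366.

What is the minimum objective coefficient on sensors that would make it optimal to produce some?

Check each constraint at x*: pick-and-place 58/58 (tight); test 38/38 (tight); components 38/50 (slack 12).
Since components is not tight, its dual is 0.
The binding rows give the dual system: 2·y_pick-and-place + 2·y_test = 14 and 2·y_pick-and-place + 1·y_test = 12.
This yields shadow prices y_pick-and-place = 5, y_test = 2.
sensors enters the basis when its profit ≥ yᵀa₃ = 5·1 + 2·4 = 13.

13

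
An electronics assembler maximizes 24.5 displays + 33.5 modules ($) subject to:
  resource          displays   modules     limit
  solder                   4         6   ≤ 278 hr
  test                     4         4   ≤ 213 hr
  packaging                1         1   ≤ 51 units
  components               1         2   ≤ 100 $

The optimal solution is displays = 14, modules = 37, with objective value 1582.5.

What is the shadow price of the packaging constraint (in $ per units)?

Binding: solder and packaging. Non-binding: test (9 unused), components (12 unused).
Slack constraints have shadow price 0 (complementary slackness).
Dual feasibility on the basic columns requires 4·y_solder + 1·y_packaging = 24.5, 6·y_solder + 1·y_packaging = 33.5.
→ y_solder = 4.5 and y_packaging = 6.5.
Shadow price of packaging = 6.5.

6.5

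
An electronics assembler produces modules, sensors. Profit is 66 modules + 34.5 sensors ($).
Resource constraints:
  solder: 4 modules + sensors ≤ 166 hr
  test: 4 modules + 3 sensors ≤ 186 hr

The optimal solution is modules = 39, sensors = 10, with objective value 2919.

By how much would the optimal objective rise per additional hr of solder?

7.5

Check each constraint at x*: solder 166/166 (tight); test 186/186 (tight).
The binding rows give the dual system: 4·y_solder + 4·y_test = 66 and 1·y_solder + 3·y_test = 34.5.
Solving: y_solder = 7.5, y_test = 9.
Shadow price of solder = 7.5.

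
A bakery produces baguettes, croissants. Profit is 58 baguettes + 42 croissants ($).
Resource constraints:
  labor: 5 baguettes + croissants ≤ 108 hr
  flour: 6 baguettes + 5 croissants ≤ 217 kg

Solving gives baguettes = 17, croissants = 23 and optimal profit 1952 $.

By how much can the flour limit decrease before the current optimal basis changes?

87.4

Binding constraints: labor, flour. The basis is B = [[5,1],[6,5]] with det 19.
Per unit decrease in flour, x* moves by d = (0.0526, -0.2632).
The basis stays optimal until croissants reaches 0; allowable decrease = 87.4 kg.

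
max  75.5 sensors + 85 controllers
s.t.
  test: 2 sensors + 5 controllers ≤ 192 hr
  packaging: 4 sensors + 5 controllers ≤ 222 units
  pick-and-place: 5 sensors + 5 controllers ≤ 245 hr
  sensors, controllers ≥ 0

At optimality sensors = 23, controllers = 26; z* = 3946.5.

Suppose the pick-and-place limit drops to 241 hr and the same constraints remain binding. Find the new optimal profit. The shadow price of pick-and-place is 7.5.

Δb = -4, so new z* = 3946.5 + (7.5)·(-4) = 3946.5 − 30 = 3916.5.

3916.5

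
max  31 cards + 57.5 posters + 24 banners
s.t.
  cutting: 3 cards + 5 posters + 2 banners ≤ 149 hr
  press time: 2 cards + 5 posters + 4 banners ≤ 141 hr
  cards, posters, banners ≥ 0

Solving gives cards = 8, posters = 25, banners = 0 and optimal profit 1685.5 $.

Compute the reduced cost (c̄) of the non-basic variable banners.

Check each constraint at x*: cutting 149/149 (tight); press time 141/141 (tight).
The binding rows give the dual system: 3·y_cutting + 2·y_press time = 31 and 5·y_cutting + 5·y_press time = 57.5.
This yields shadow prices y_cutting = 8, y_press time = 3.5.
Reduced cost of banners: c₃ − yᵀa₃ = 24 − (8·2 + 3.5·4) = 24 − 30 = -6.

-6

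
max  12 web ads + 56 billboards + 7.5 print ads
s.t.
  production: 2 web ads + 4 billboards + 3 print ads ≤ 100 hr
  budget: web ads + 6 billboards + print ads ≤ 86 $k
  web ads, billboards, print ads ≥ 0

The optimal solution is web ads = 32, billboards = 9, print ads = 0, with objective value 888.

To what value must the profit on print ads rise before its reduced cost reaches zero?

14

At the optimum: production uses 100 of 100 (binding); budget uses 86 of 86 (binding).
Dual feasibility on the basic columns requires 2·y_production + 1·y_budget = 12, 4·y_production + 6·y_budget = 56.
→ y_production = 2 and y_budget = 8.
print ads enters the basis when its profit ≥ yᵀa₃ = 2·3 + 8·1 = 14.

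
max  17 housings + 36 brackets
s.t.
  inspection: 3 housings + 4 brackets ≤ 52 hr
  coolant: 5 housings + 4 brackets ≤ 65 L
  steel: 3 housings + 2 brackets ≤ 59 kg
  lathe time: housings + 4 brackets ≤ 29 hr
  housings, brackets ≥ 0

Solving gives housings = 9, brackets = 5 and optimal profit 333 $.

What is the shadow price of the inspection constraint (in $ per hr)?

0

At the optimum: inspection uses 47 of 52 (slack = 5); coolant uses 65 of 65 (binding); steel uses 37 of 59 (slack = 22); lathe time uses 29 of 29 (binding).
Slack constraints have shadow price 0 (complementary slackness).
From A_Bᵀ y = c: 5·y_coolant + 1·y_lathe time = 17; 4·y_coolant + 4·y_lathe time = 36.
→ y_coolant = 2 and y_lathe time = 7.
Shadow price of inspection = 0.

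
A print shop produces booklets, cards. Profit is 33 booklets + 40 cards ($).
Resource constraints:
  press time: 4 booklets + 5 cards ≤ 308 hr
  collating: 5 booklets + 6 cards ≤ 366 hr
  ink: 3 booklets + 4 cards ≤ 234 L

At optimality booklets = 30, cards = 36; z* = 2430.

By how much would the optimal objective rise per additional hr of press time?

0

Check each constraint at x*: press time 300/308 (slack 8); collating 366/366 (tight); ink 234/234 (tight).
Since press time is not tight, its dual is 0.
Dual feasibility on the basic columns requires 5·y_collating + 3·y_ink = 33, 6·y_collating + 4·y_ink = 40.
→ y_collating = 6 and y_ink = 1.
Shadow price of press time = 0.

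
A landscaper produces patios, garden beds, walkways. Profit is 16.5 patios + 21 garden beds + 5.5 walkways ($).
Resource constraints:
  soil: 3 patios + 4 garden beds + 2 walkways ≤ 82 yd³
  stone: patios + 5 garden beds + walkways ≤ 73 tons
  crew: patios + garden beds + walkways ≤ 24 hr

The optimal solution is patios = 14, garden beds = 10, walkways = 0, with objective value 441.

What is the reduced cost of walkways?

Check each constraint at x*: soil 82/82 (tight); stone 64/73 (slack 9); crew 24/24 (tight).
Slack constraints have shadow price 0 (complementary slackness).
Dual feasibility on the basic columns requires 3·y_soil + 1·y_crew = 16.5, 4·y_soil + 1·y_crew = 21.
This yields shadow prices y_soil = 4.5, y_crew = 3.
Reduced cost of walkways: c₃ − yᵀa₃ = 5.5 − (4.5·2 + 3·1) = 5.5 − 12 = -6.5.

-6.5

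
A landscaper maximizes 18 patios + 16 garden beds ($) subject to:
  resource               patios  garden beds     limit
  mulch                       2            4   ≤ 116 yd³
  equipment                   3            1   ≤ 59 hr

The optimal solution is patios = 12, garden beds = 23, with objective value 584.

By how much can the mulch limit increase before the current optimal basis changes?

Binding constraints: mulch, equipment. The basis is B = [[2,4],[3,1]] with det -10.
Per unit increase in mulch, x* moves by d = (-0.1, 0.3).
The basis stays optimal until patios reaches 0; allowable increase = 120 yd³.

120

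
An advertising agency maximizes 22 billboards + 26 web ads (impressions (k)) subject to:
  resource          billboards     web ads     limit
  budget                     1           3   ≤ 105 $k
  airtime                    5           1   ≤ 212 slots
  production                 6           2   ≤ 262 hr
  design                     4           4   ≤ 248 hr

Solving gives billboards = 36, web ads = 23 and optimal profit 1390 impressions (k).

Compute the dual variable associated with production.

2.5

At the optimum: budget uses 105 of 105 (binding); airtime uses 203 of 212 (slack = 9); production uses 262 of 262 (binding); design uses 236 of 248 (slack = 12).
Slack constraints have shadow price 0 (complementary slackness).
The binding rows give the dual system: 1·y_budget + 6·y_production = 22 and 3·y_budget + 2·y_production = 26.
Solving: y_budget = 7, y_production = 2.5.
Shadow price of production = 2.5.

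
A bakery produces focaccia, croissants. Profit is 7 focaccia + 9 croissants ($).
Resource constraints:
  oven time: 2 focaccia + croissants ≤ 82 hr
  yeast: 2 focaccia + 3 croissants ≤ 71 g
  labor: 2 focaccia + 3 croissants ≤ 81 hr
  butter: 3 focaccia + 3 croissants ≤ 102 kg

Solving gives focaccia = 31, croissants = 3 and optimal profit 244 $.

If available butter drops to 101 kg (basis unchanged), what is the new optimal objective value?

Check each constraint at x*: oven time 65/82 (slack 17); yeast 71/71 (tight); labor 71/81 (slack 10); butter 102/102 (tight).
Slack constraints have shadow price 0 (complementary slackness).
From A_Bᵀ y = c: 2·y_yeast + 3·y_butter = 7; 3·y_yeast + 3·y_butter = 9.
This yields shadow prices y_yeast = 2, y_butter = 1.
Δz = y_butter·Δb = 1 × (-1) = -1, so new z* = 244 − 1 = 243.

243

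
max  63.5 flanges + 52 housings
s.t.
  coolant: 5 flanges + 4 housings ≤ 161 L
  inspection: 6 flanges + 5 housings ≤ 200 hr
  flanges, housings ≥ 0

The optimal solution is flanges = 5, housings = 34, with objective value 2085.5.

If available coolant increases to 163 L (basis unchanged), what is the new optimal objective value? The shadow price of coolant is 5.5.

Δb = 2, so new z* = 2085.5 + (5.5)·(2) = 2085.5 + 11 = 2096.5.

2096.5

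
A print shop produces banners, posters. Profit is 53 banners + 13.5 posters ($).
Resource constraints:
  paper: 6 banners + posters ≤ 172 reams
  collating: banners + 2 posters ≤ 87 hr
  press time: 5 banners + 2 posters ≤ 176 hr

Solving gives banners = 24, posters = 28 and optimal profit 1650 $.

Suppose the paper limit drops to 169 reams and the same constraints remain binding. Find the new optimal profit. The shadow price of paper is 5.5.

Δb = -3, so new z* = 1650 + (5.5)·(-3) = 1650 − 16.5 = 1633.5.

1633.5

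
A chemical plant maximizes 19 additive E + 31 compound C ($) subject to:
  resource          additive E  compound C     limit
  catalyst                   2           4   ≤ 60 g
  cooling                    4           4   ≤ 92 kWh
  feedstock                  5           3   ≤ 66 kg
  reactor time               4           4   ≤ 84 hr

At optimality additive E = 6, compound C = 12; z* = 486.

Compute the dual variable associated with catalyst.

7

At the optimum: catalyst uses 60 of 60 (binding); cooling uses 72 of 92 (slack = 20); feedstock uses 66 of 66 (binding); reactor time uses 72 of 84 (slack = 12).
Slack constraints have shadow price 0 (complementary slackness).
From A_Bᵀ y = c: 2·y_catalyst + 5·y_feedstock = 19; 4·y_catalyst + 3·y_feedstock = 31.
→ y_catalyst = 7 and y_feedstock = 1.
Shadow price of catalyst = 7.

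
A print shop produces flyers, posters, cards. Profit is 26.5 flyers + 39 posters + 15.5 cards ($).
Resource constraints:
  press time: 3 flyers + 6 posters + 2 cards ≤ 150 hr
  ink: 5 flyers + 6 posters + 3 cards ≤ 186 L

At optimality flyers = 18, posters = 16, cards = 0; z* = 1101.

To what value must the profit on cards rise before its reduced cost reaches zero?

16.5

Both press time and ink are binding at x*.
Dual feasibility on the basic columns requires 3·y_press time + 5·y_ink = 26.5, 6·y_press time + 6·y_ink = 39.
Solving: y_press time = 3, y_ink = 3.5.
cards enters the basis when its profit ≥ yᵀa₃ = 3·2 + 3.5·3 = 16.5.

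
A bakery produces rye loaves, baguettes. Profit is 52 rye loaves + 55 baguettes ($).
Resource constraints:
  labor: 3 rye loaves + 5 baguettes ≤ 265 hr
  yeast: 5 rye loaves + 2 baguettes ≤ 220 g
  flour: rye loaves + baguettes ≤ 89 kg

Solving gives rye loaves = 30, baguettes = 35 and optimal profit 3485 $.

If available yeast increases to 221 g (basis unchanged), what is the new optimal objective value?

At the optimum: labor uses 265 of 265 (binding); yeast uses 220 of 220 (binding); flour uses 65 of 89 (slack = 24).
Since flour is not tight, its dual is 0.
The binding rows give the dual system: 3·y_labor + 5·y_yeast = 52 and 5·y_labor + 2·y_yeast = 55.
This yields shadow prices y_labor = 9, y_yeast = 5.
Δz = y_yeast·Δb = 5 × (1) = 5, so new z* = 3485 + 5 = 3490.

3490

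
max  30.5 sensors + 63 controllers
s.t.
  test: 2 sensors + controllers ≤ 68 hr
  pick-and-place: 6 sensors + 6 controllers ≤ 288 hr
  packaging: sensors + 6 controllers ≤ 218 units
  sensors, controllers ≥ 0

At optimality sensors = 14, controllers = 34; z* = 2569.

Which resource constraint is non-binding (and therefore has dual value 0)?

test

test: 62/68 (slack 6)
pick-and-place: 288/288 (binding)
packaging: 218/218 (binding)
By complementary slackness, a constraint with positive slack has shadow price 0 → test.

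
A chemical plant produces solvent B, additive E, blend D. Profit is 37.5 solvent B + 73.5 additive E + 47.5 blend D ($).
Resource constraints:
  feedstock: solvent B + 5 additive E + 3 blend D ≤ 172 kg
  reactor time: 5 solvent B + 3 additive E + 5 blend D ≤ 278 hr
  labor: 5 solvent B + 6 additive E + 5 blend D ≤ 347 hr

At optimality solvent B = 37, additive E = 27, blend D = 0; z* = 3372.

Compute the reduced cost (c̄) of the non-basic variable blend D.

Check each constraint at x*: feedstock 172/172 (tight); reactor time 266/278 (slack 12); labor 347/347 (tight).
Since reactor time is not tight, its dual is 0.
The binding rows give the dual system: 1·y_feedstock + 5·y_labor = 37.5 and 5·y_feedstock + 6·y_labor = 73.5.
→ y_feedstock = 7.5 and y_labor = 6.
Reduced cost of blend D: c₃ − yᵀa₃ = 47.5 − (7.5·3 + 6·5) = 47.5 − 52.5 = -5.

-5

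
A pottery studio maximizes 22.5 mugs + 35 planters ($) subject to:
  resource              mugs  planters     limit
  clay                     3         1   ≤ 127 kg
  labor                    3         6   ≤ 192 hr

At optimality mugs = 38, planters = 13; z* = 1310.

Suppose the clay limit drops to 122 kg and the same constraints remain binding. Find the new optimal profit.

1300

At the optimum: clay uses 127 of 127 (binding); labor uses 192 of 192 (binding).
The binding rows give the dual system: 3·y_clay + 3·y_labor = 22.5 and 1·y_clay + 6·y_labor = 35.
This yields shadow prices y_clay = 2, y_labor = 5.5.
Δz = y_clay·Δb = 2 × (-5) = -10, so new z* = 1310 − 10 = 1300.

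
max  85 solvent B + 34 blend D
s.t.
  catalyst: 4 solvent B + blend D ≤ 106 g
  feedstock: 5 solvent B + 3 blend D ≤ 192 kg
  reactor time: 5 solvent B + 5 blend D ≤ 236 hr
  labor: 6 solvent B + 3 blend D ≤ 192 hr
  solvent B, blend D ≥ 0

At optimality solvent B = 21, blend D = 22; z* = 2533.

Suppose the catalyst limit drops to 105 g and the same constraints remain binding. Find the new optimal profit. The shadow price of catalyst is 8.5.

Δb = -1, so new z* = 2533 + (8.5)·(-1) = 2533 − 8.5 = 2524.5.

2524.5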